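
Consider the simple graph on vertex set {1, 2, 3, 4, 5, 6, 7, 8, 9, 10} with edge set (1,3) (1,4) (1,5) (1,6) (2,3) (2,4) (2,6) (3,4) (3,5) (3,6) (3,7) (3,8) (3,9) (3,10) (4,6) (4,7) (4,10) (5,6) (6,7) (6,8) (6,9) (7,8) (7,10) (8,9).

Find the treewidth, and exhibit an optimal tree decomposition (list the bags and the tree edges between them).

Each bag holds 4 vertices, so the decomposition has width 3, which upper-bounds the treewidth. For the lower bound, the 4 vertices {3, 4, 7, 10} are pairwise adjacent, and any tree decomposition puts a clique entirely inside one bag — forcing width ≥ 3. Hence tw(G) = 3 exactly.

Treewidth 3.
Bags: B1 = {3, 4, 7, 10}  B2 = {3, 4, 6, 7}  B3 = {2, 3, 4, 6}  B4 = {1, 3, 4, 6}  B5 = {3, 6, 7, 8}  B6 = {3, 6, 8, 9}  B7 = {1, 3, 5, 6}
Tree: B1–B2, B2–B3, B2–B4, B2–B5, B5–B6, B4–B7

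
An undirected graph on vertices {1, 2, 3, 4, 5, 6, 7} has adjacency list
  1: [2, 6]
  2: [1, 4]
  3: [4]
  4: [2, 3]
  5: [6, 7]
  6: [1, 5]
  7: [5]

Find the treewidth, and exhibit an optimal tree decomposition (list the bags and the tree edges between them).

Treewidth 1.
One such decomposition:
Bags: B1 = {5, 7}  B2 = {5, 6}  B3 = {1, 6}  B4 = {1, 2}  B5 = {2, 4}  B6 = {3, 4}
Tree: B1–B2, B2–B3, B3–B4, B4–B5, B5–B6

Every bag has size at most 2, so the width is 2 − 1 = 1 and tw(G) ≤ 1. G has an edge, so its treewidth is at least 1. Combining the bounds, tw(G) = 1.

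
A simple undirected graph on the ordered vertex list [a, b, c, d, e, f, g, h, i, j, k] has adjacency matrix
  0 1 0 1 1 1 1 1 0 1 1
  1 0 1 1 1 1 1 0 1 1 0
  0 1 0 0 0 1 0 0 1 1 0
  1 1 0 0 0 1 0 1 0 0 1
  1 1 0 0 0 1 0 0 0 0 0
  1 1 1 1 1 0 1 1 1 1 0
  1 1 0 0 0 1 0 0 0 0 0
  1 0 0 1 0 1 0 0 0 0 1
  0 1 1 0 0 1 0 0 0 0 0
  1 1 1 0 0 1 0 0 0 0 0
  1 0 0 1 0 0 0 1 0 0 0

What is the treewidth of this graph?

3

A width-3 tree decomposition is:
Bags: B1 = {a, b, f, g}  B2 = {a, b, d, f}  B3 = {a, d, f, h}  B4 = {a, d, h, k}  B5 = {a, b, f, j}  B6 = {b, c, f, j}  B7 = {b, c, f, i}  B8 = {a, b, e, f}
Tree: B1–B2, B2–B3, B3–B4, B1–B5, B5–B6, B6–B7, B2–B8
The largest bag has 4 vertices, giving width 3; this decomposition certifies tw(G) ≤ 3. Conversely, {a, d, f, h} is a clique of size 4, and the vertices of any clique must share a bag in every tree decomposition; so some bag has ≥ 4 vertices and tw(G) ≥ 3. Combining the bounds, tw(G) = 3.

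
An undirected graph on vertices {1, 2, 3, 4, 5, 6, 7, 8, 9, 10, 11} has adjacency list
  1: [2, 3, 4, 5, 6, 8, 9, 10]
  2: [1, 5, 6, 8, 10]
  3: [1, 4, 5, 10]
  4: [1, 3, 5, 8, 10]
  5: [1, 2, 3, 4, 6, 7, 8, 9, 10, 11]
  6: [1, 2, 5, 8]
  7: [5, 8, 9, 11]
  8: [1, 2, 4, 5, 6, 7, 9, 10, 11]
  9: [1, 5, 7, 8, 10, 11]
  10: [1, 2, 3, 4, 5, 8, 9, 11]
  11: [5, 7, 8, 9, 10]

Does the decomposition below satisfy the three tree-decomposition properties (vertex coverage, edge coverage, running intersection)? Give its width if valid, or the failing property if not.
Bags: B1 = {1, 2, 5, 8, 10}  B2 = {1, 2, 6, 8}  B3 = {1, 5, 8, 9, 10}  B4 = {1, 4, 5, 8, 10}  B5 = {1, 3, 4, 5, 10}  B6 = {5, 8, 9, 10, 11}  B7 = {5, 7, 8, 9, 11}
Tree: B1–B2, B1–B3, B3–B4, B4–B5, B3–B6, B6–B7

No — edge (5,6) lies in no bag.

A tree decomposition must satisfy three properties: every vertex lies in some bag; for every edge, both endpoints lie together in some bag; and for every vertex, the bags containing it form a connected subtree. Here edge (5,6) lies in no bag, so the decomposition is invalid.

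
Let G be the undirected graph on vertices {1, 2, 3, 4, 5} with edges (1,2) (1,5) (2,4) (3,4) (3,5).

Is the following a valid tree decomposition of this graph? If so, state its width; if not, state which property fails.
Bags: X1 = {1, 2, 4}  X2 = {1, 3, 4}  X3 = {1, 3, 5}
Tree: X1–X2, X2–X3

Yes; width 2.

Every vertex of G appears in some bag (union = {1, 2, 3, 4, 5}); every edge is covered by a bag; and for each vertex v the set of bags containing v is connected in the bag tree. The decomposition is therefore valid. The largest bag has 3 vertices, so the width is 2.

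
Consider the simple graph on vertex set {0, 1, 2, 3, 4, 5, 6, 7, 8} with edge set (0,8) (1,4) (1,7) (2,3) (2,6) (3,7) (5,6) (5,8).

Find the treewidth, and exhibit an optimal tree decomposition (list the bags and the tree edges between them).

Treewidth 1.
One optimal decomposition is:
Bags: B1 = {1, 4}  B2 = {1, 7}  B3 = {3, 7}  B4 = {2, 3}  B5 = {2, 6}  B6 = {5, 6}  B7 = {5, 8}  B8 = {0, 8}
Tree: B1–B2, B2–B3, B3–B4, B4–B5, B5–B6, B6–B7, B7–B8

Each bag holds 2 vertices, so the decomposition has width 1, which upper-bounds the treewidth. G has an edge, so its treewidth is at least 1. The upper and lower bounds meet at 1, so that is the treewidth.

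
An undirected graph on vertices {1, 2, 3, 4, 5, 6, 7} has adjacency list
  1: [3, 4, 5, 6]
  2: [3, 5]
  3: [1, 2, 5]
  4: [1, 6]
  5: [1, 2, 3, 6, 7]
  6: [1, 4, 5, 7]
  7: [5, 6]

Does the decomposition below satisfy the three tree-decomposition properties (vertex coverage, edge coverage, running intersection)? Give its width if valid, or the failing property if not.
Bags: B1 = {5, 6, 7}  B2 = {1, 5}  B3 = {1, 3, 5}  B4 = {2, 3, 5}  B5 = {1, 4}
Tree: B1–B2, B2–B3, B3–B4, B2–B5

No — edge (6,1) lies in no bag.

A tree decomposition must satisfy three properties: every vertex lies in some bag; for every edge, both endpoints lie together in some bag; and for every vertex, the bags containing it form a connected subtree. Here edge (6,1) lies in no bag, so the decomposition is invalid.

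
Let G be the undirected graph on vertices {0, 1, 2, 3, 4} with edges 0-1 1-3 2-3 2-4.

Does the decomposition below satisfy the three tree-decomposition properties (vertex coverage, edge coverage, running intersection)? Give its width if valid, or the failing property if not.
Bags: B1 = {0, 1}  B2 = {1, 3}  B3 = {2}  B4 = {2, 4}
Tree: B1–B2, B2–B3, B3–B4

A tree decomposition must satisfy three properties: every vertex lies in some bag; for every edge, both endpoints lie together in some bag; and for every vertex, the bags containing it form a connected subtree. Here edge (3,2) lies in no bag, so the decomposition is invalid.

No — edge (3,2) lies in no bag.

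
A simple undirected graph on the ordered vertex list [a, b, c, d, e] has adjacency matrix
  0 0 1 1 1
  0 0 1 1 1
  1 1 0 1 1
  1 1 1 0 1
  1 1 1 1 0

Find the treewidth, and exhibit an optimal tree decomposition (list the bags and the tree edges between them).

Every bag has size at most 4, so the width is 4 − 1 = 3 and tw(G) ≤ 3. On the other hand G contains the 4-clique {a, c, d, e}. A clique must lie in a single bag of any decomposition, so no decomposition can have width below 3. Therefore the treewidth is 3.

Treewidth 3.
One optimal decomposition is:
Bags: B1 = {b, c, d, e}  B2 = {a, c, d, e}
Tree: B1–B2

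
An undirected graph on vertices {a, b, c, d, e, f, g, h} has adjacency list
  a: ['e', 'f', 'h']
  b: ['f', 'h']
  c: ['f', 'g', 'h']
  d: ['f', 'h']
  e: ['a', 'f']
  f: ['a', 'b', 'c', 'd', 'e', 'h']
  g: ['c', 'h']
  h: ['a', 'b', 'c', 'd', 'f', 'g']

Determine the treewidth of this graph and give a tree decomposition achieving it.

Each bag holds 3 vertices, so the decomposition has width 2, which upper-bounds the treewidth. On the other hand G contains the 3-clique {c, g, h}. A clique must lie in a single bag of any decomposition, so no decomposition can have width below 2. Hence tw(G) = 2 exactly.

Treewidth 2.
Bags: B1 = {c, f, h}  B2 = {a, f, h}  B3 = {b, f, h}  B4 = {a, e, f}  B5 = {d, f, h}  B6 = {c, g, h}
Tree: B1–B2, B1–B3, B2–B4, B3–B5, B1–B6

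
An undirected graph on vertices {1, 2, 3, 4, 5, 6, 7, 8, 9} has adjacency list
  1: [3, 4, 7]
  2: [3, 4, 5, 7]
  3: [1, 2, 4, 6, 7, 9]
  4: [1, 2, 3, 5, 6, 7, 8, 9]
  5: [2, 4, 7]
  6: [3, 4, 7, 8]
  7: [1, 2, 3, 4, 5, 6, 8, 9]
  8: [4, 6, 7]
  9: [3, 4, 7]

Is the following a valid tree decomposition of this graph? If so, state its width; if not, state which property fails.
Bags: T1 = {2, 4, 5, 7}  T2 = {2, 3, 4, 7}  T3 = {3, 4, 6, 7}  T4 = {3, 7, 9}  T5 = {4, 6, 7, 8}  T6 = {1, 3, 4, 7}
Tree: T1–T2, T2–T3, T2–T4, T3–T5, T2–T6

No — edge (4,9) lies in no bag.

A tree decomposition must satisfy three properties: every vertex lies in some bag; for every edge, both endpoints lie together in some bag; and for every vertex, the bags containing it form a connected subtree. Here edge (4,9) lies in no bag, so the decomposition is invalid.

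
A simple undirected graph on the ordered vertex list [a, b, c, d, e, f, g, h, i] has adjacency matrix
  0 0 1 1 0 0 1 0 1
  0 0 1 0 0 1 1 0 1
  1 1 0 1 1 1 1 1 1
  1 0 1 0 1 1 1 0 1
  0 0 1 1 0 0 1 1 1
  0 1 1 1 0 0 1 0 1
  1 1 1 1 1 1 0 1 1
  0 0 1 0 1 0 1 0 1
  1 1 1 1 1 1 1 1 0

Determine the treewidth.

4

A width-4 tree decomposition is:
Bags: B1 = {c, d, e, g, i}  B2 = {c, e, g, h, i}  B3 = {a, c, d, g, i}  B4 = {c, d, f, g, i}  B5 = {b, c, f, g, i}
Tree: B1–B2, B1–B3, B3–B4, B4–B5
Each bag holds 5 vertices, so the decomposition has width 4, which upper-bounds the treewidth. For the lower bound, the 5 vertices {c, d, e, g, i} are pairwise adjacent, and any tree decomposition puts a clique entirely inside one bag — forcing width ≥ 4. Hence tw(G) = 4 exactly.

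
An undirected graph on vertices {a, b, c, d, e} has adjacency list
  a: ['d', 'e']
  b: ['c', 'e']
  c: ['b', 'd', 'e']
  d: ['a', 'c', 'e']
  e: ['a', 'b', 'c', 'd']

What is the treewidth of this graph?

2

A width-2 tree decomposition is:
Bags: B1 = {b, c, e}  B2 = {c, d, e}  B3 = {a, d, e}
Tree: B1–B2, B2–B3
Every bag has size at most 3, so the width is 3 − 1 = 2 and tw(G) ≤ 2. For the lower bound, the 3 vertices {c, d, e} are pairwise adjacent, and any tree decomposition puts a clique entirely inside one bag — forcing width ≥ 2. Combining the bounds, tw(G) = 2.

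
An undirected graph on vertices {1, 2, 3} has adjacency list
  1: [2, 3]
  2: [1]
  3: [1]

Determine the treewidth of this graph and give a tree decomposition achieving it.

Treewidth 1.
One optimal decomposition is:
Bags: B1 = {1, 3}  B2 = {1, 2}
Tree: B1–B2

The largest bag has 2 vertices, giving width 1; this decomposition certifies tw(G) ≤ 1. Any graph with an edge has treewidth ≥ 1, and G has the edge 1–3. Combining the bounds, tw(G) = 1.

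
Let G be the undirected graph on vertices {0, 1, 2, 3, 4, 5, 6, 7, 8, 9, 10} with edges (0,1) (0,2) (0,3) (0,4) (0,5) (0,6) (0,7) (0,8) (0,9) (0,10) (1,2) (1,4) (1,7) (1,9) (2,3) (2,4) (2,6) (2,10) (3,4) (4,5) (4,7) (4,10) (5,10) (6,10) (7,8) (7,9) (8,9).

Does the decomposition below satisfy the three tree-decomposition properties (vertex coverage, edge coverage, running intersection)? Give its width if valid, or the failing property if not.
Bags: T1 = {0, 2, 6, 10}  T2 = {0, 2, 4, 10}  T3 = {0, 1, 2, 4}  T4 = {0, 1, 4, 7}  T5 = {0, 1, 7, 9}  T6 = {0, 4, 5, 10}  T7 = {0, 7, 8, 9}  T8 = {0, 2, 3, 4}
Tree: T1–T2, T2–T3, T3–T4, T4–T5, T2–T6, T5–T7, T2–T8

Checking the three conditions: (i) the bags cover all of {0, 1, 2, 3, 4, 5, 6, 7, 8, 9, 10}; (ii) for each edge, some bag contains both endpoints; (iii) the bags containing any fixed vertex form a subtree. All hold, so the decomposition is valid with width 4 − 1 = 3.

Yes; width 3.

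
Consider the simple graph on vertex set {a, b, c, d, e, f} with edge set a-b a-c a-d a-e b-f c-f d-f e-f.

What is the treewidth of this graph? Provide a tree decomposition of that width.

Treewidth 2.
Bags: B1 = {a, d, f}  B2 = {a, c, f}  B3 = {a, e, f}  B4 = {a, b, f}
Tree: B1–B2, B2–B3, B3–B4

The largest bag has 3 vertices, giving width 2; this decomposition certifies tw(G) ≤ 2. The edges a–d–f–c–a form a cycle, so G is not a tree and its treewidth is at least 2. Combining the bounds, tw(G) = 2.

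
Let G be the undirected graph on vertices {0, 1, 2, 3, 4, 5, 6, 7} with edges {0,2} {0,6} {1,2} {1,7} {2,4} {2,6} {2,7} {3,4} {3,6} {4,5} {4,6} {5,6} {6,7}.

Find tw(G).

2

A width-2 tree decomposition is:
Bags: B1 = {2, 6, 7}  B2 = {0, 2, 6}  B3 = {2, 4, 6}  B4 = {3, 4, 6}  B5 = {1, 2, 7}  B6 = {4, 5, 6}
Tree: B1–B2, B1–B3, B3–B4, B1–B5, B3–B6
The largest bag has 3 vertices, giving width 2; this decomposition certifies tw(G) ≤ 2. Conversely, {1, 2, 7} is a clique of size 3, and the vertices of any clique must share a bag in every tree decomposition; so some bag has ≥ 3 vertices and tw(G) ≥ 2. The upper and lower bounds meet at 2, so that is the treewidth.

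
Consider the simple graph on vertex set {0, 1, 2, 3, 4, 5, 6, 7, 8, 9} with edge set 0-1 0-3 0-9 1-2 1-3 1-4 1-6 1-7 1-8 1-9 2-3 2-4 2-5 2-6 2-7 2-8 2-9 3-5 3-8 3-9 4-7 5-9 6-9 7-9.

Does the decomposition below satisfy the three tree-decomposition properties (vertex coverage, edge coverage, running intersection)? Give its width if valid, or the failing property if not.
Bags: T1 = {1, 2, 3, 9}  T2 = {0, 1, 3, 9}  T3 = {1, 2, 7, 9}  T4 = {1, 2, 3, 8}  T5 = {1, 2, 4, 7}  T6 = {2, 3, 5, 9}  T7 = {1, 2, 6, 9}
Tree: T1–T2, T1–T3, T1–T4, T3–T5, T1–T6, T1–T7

Checking the three conditions: (i) the bags cover all of {0, 1, 2, 3, 4, 5, 6, 7, 8, 9}; (ii) for each edge, some bag contains both endpoints; (iii) the bags containing any fixed vertex form a subtree. All hold, so the decomposition is valid with width 4 − 1 = 3.

Yes; width 3.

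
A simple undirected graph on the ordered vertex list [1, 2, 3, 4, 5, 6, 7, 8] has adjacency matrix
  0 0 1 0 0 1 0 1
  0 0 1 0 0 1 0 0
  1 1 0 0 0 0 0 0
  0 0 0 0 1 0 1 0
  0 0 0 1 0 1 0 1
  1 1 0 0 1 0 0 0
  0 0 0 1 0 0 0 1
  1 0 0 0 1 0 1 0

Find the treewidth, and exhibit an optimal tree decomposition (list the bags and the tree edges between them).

Treewidth 2.
One optimal decomposition is:
Bags: B1 = {4, 7, 8}  B2 = {4, 5, 8}  B3 = {1, 5, 8}  B4 = {1, 5, 6}  B5 = {1, 3, 6}  B6 = {2, 3, 6}
Tree: B1–B2, B2–B3, B3–B4, B4–B5, B5–B6

The largest bag has 3 vertices, giving width 2; this decomposition certifies tw(G) ≤ 2. For the lower bound, G contains the cycle 7–4–5–8–7, so G is not a forest; only forests have treewidth ≤ 1, hence tw(G) ≥ 2. Hence tw(G) = 2 exactly.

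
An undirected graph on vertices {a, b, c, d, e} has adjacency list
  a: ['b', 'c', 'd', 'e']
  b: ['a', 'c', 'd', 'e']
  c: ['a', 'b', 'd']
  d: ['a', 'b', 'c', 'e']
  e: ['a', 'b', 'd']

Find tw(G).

A width-3 tree decomposition is:
Bags: B1 = {a, b, d, e}  B2 = {a, b, c, d}
Tree: B1–B2
Each bag holds 4 vertices, so the decomposition has width 3, which upper-bounds the treewidth. For the lower bound, the 4 vertices {a, b, d, e} are pairwise adjacent, and any tree decomposition puts a clique entirely inside one bag — forcing width ≥ 3. Hence tw(G) = 3 exactly.

3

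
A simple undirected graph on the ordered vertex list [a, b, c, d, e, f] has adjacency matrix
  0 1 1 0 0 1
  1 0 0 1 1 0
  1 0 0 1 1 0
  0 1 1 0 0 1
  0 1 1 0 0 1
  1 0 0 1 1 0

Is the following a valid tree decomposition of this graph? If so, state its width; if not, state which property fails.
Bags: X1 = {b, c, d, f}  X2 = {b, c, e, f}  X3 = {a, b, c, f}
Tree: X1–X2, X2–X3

Checking the three conditions: (i) the bags cover all of {a, b, c, d, e, f}; (ii) for each edge, some bag contains both endpoints; (iii) the bags containing any fixed vertex form a subtree. All hold, so the decomposition is valid with width 4 − 1 = 3.

Yes; width 3.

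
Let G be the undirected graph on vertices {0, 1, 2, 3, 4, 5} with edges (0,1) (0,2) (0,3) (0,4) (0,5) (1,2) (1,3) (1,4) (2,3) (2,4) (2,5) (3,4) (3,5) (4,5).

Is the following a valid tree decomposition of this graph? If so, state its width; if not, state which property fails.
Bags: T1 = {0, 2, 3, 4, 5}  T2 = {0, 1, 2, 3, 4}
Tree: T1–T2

Yes; width 4.

Vertex coverage: the bags together contain {0, 1, 2, 3, 4, 5}, the full vertex set. Edge coverage: each edge of G has both endpoints in at least one bag. Running intersection: for every vertex, the bags containing it form a connected subtree. All three properties hold, so this is a valid tree decomposition of width max|bag| − 1 = 4, and hence tw(G) ≤ 4.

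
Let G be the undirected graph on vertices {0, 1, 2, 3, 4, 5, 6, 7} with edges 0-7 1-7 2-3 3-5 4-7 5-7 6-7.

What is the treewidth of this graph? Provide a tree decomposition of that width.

Treewidth 1.
Bags: B1 = {5, 7}  B2 = {1, 7}  B3 = {3, 5}  B4 = {4, 7}  B5 = {2, 3}  B6 = {0, 7}  B7 = {6, 7}
Tree: B1–B2, B1–B3, B2–B4, B3–B5, B2–B6, B2–B7

The largest bag has 2 vertices, giving width 1; this decomposition certifies tw(G) ≤ 1. Any graph with an edge has treewidth ≥ 1, and G has the edge 7–5. Therefore the treewidth is 1.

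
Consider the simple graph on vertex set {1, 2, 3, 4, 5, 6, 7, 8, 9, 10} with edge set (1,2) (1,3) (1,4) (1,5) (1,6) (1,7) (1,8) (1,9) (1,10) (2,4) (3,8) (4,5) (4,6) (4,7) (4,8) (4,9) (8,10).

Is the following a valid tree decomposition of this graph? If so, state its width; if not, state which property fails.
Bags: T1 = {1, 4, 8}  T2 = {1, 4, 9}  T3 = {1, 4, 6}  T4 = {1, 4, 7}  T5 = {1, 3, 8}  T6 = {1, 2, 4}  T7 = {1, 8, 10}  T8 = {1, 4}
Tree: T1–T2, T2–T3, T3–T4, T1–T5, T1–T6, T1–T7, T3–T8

A tree decomposition must satisfy three properties: every vertex lies in some bag; for every edge, both endpoints lie together in some bag; and for every vertex, the bags containing it form a connected subtree. Here vertex 5 appears in no bag, so the decomposition is invalid.

No — vertex 5 appears in no bag.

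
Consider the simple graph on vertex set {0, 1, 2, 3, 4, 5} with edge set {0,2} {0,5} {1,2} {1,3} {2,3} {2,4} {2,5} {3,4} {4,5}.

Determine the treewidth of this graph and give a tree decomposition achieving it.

The largest bag has 3 vertices, giving width 2; this decomposition certifies tw(G) ≤ 2. On the other hand G contains the 3-clique {0, 2, 5}. A clique must lie in a single bag of any decomposition, so no decomposition can have width below 2. Therefore the treewidth is 2.

Treewidth 2.
One optimal decomposition is:
Bags: B1 = {2, 4, 5}  B2 = {0, 2, 5}  B3 = {2, 3, 4}  B4 = {1, 2, 3}
Tree: B1–B2, B1–B3, B3–B4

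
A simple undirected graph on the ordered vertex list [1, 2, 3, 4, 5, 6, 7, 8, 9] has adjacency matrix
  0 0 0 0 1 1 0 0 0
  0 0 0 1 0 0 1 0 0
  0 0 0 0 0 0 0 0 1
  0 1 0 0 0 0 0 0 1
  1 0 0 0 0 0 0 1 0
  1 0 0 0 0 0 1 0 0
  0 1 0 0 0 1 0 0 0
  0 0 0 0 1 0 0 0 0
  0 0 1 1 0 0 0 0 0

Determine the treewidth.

A width-1 tree decomposition is:
Bags: B1 = {5, 8}  B2 = {1, 5}  B3 = {1, 6}  B4 = {6, 7}  B5 = {2, 7}  B6 = {2, 4}  B7 = {4, 9}  B8 = {3, 9}
Tree: B1–B2, B2–B3, B3–B4, B4–B5, B5–B6, B6–B7, B7–B8
Each bag holds 2 vertices, so the decomposition has width 1, which upper-bounds the treewidth. Any graph with an edge has treewidth ≥ 1, and G has the edge 8–5. The upper and lower bounds meet at 1, so that is the treewidth.

1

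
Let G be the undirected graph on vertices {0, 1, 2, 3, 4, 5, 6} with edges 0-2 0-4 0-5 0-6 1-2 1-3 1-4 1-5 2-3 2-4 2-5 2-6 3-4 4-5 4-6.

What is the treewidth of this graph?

A width-3 tree decomposition is:
Bags: B1 = {1, 2, 4, 5}  B2 = {0, 2, 4, 5}  B3 = {0, 2, 4, 6}  B4 = {1, 2, 3, 4}
Tree: B1–B2, B2–B3, B1–B4
Every bag has size at most 4, so the width is 4 − 1 = 3 and tw(G) ≤ 3. Conversely, {0, 2, 4, 5} is a clique of size 4, and the vertices of any clique must share a bag in every tree decomposition; so some bag has ≥ 4 vertices and tw(G) ≥ 3. Hence tw(G) = 3 exactly.

3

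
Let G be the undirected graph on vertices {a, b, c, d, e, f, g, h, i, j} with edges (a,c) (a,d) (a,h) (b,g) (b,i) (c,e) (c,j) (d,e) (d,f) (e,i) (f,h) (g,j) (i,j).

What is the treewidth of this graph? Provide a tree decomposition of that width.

Each bag holds 3 vertices, so the decomposition has width 2, which upper-bounds the treewidth. Since b–g–j–i–b is a cycle in G, G is not acyclic. Forests are exactly the graphs of treewidth ≤ 1, so tw(G) ≥ 2. The upper and lower bounds meet at 2, so that is the treewidth.

Treewidth 2.
One optimal decomposition is:
Bags: B1 = {b, g, i}  B2 = {g, i, j}  B3 = {e, i, j}  B4 = {c, e, j}  B5 = {c, d, e}  B6 = {a, c, d}  B7 = {a, d, f}  B8 = {a, f, h}
Tree: B1–B2, B2–B3, B3–B4, B4–B5, B5–B6, B6–B7, B7–B8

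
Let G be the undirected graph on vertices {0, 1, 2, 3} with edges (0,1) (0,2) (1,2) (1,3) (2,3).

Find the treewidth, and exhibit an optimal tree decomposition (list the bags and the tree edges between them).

Treewidth 2.
One optimal decomposition is:
Bags: B1 = {1, 2, 3}  B2 = {0, 1, 2}
Tree: B1–B2

Each bag holds 3 vertices, so the decomposition has width 2, which upper-bounds the treewidth. Conversely, {0, 1, 2} is a clique of size 3, and the vertices of any clique must share a bag in every tree decomposition; so some bag has ≥ 3 vertices and tw(G) ≥ 2. The upper and lower bounds meet at 2, so that is the treewidth.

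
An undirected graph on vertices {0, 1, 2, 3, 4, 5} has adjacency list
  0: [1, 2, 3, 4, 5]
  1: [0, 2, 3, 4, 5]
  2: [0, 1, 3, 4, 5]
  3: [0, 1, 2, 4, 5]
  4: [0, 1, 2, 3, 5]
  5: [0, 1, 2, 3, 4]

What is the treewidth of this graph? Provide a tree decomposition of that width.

Treewidth 5.
One optimal decomposition is:
Bags: B1 = {0, 1, 2, 3, 4, 5}
Tree: (single bag)

A single bag containing all 6 vertices is trivially a valid decomposition of width 5. For the lower bound, the 6 vertices {0, 1, 2, 3, 4, 5} are pairwise adjacent, and any tree decomposition puts a clique entirely inside one bag — forcing width ≥ 5. The upper and lower bounds meet at 5, so that is the treewidth.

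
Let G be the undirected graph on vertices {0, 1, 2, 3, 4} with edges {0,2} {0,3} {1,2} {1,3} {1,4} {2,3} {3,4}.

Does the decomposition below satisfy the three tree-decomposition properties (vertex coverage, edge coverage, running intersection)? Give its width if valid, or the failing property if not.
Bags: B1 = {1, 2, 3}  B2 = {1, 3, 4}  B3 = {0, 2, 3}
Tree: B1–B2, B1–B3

Vertex coverage: the bags together contain {0, 1, 2, 3, 4}, the full vertex set. Edge coverage: each edge of G has both endpoints in at least one bag. Running intersection: for every vertex, the bags containing it form a connected subtree. All three properties hold, so this is a valid tree decomposition of width max|bag| − 1 = 2, and hence tw(G) ≤ 2.

Yes; width 2.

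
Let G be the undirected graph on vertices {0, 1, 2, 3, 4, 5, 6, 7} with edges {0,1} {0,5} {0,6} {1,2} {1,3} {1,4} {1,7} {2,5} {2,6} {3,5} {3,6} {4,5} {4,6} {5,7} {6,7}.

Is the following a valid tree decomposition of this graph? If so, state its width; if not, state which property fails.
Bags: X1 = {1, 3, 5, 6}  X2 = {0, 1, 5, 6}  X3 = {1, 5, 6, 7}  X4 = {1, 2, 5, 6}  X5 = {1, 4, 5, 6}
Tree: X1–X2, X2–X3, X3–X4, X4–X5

Vertex coverage: the bags together contain {0, 1, 2, 3, 4, 5, 6, 7}, the full vertex set. Edge coverage: each edge of G has both endpoints in at least one bag. Running intersection: for every vertex, the bags containing it form a connected subtree. All three properties hold, so this is a valid tree decomposition of width max|bag| − 1 = 3, and hence tw(G) ≤ 3.

Yes; width 3.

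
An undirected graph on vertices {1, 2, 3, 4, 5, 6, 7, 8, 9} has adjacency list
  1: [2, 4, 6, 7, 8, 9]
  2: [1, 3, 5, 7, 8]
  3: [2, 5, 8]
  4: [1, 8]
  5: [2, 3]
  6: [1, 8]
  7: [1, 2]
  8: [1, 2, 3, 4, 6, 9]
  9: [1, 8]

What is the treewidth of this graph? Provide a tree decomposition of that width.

Treewidth 2.
One optimal decomposition is:
Bags: B1 = {1, 6, 8}  B2 = {1, 8, 9}  B3 = {1, 2, 8}  B4 = {2, 3, 8}  B5 = {1, 2, 7}  B6 = {2, 3, 5}  B7 = {1, 4, 8}
Tree: B1–B2, B2–B3, B3–B4, B3–B5, B4–B6, B2–B7

The largest bag has 3 vertices, giving width 2; this decomposition certifies tw(G) ≤ 2. On the other hand G contains the 3-clique {1, 8, 9}. A clique must lie in a single bag of any decomposition, so no decomposition can have width below 2. The upper and lower bounds meet at 2, so that is the treewidth.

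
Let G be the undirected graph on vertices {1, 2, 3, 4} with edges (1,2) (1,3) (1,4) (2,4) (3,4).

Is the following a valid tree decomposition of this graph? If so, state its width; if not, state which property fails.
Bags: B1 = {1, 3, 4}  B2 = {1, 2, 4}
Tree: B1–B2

Yes; width 2.

Every vertex of G appears in some bag (union = {1, 2, 3, 4}); every edge is covered by a bag; and for each vertex v the set of bags containing v is connected in the bag tree. The decomposition is therefore valid. The largest bag has 3 vertices, so the width is 2.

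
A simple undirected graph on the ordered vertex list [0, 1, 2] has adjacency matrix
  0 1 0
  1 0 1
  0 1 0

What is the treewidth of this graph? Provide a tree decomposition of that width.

The largest bag has 2 vertices, giving width 1; this decomposition certifies tw(G) ≤ 1. Since G has at least one edge (e.g. 1–2), it is not an edgeless graph, so tw(G) ≥ 1. Therefore the treewidth is 1.

Treewidth 1.
One optimal decomposition is:
Bags: B1 = {1, 2}  B2 = {0, 1}
Tree: B1–B2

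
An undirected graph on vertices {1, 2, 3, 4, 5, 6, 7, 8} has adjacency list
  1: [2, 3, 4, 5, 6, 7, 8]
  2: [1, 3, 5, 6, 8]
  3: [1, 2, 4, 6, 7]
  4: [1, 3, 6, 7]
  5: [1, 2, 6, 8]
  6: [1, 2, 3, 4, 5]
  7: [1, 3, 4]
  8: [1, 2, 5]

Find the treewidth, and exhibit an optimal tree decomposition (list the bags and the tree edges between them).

The largest bag has 4 vertices, giving width 3; this decomposition certifies tw(G) ≤ 3. On the other hand G contains the 4-clique {1, 2, 3, 6}. A clique must lie in a single bag of any decomposition, so no decomposition can have width below 3. Therefore the treewidth is 3.

Treewidth 3.
One such decomposition:
Bags: B1 = {1, 2, 3, 6}  B2 = {1, 2, 5, 6}  B3 = {1, 3, 4, 6}  B4 = {1, 3, 4, 7}  B5 = {1, 2, 5, 8}
Tree: B1–B2, B1–B3, B3–B4, B2–B5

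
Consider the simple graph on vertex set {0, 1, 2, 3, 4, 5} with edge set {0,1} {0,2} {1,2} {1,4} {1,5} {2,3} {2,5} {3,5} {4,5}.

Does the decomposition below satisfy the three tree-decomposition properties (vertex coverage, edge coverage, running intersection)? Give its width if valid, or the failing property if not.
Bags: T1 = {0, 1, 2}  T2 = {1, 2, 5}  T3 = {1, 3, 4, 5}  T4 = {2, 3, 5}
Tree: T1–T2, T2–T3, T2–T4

A tree decomposition must satisfy three properties: every vertex lies in some bag; for every edge, both endpoints lie together in some bag; and for every vertex, the bags containing it form a connected subtree. Here bags containing vertex 3 are not connected in the tree, so the decomposition is invalid.

No — bags containing vertex 3 are not connected in the tree.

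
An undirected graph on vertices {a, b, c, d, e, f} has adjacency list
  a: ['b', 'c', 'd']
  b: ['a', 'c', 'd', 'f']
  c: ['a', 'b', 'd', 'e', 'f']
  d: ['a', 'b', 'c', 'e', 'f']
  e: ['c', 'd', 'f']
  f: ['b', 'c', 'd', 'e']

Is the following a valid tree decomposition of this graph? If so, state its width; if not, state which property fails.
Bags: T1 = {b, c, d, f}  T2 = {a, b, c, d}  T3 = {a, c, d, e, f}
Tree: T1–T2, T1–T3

No — bags containing vertex a are not connected in the tree.

A tree decomposition must satisfy three properties: every vertex lies in some bag; for every edge, both endpoints lie together in some bag; and for every vertex, the bags containing it form a connected subtree. Here bags containing vertex a are not connected in the tree, so the decomposition is invalid.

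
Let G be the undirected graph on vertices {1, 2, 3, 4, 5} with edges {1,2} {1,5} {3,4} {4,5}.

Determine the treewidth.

1

A width-1 tree decomposition is:
Bags: B1 = {3, 4}  B2 = {4, 5}  B3 = {1, 5}  B4 = {1, 2}
Tree: B1–B2, B2–B3, B3–B4
The largest bag has 2 vertices, giving width 1; this decomposition certifies tw(G) ≤ 1. Any graph with an edge has treewidth ≥ 1, and G has the edge 3–4. Combining the bounds, tw(G) = 1.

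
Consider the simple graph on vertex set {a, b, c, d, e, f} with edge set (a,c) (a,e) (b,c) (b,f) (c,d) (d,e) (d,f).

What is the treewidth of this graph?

A width-2 tree decomposition is:
Bags: B1 = {a, d, e}  B2 = {a, c, d}  B3 = {c, d, f}  B4 = {b, c, f}
Tree: B1–B2, B2–B3, B3–B4
Every bag has size at most 3, so the width is 3 − 1 = 2 and tw(G) ≤ 2. Since e–a–c–d–e is a cycle in G, G is not acyclic. Forests are exactly the graphs of treewidth ≤ 1, so tw(G) ≥ 2. Therefore the treewidth is 2.

2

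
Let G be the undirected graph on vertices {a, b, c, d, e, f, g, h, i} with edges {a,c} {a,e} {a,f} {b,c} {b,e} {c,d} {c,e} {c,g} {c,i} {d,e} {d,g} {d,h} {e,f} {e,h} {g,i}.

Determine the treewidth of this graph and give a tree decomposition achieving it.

Treewidth 2.
One such decomposition:
Bags: B1 = {a, c, e}  B2 = {a, e, f}  B3 = {c, d, e}  B4 = {b, c, e}  B5 = {c, d, g}  B6 = {d, e, h}  B7 = {c, g, i}
Tree: B1–B2, B1–B3, B3–B4, B3–B5, B3–B6, B5–B7

Each bag holds 3 vertices, so the decomposition has width 2, which upper-bounds the treewidth. Conversely, {d, e, h} is a clique of size 3, and the vertices of any clique must share a bag in every tree decomposition; so some bag has ≥ 3 vertices and tw(G) ≥ 2. Therefore the treewidth is 2.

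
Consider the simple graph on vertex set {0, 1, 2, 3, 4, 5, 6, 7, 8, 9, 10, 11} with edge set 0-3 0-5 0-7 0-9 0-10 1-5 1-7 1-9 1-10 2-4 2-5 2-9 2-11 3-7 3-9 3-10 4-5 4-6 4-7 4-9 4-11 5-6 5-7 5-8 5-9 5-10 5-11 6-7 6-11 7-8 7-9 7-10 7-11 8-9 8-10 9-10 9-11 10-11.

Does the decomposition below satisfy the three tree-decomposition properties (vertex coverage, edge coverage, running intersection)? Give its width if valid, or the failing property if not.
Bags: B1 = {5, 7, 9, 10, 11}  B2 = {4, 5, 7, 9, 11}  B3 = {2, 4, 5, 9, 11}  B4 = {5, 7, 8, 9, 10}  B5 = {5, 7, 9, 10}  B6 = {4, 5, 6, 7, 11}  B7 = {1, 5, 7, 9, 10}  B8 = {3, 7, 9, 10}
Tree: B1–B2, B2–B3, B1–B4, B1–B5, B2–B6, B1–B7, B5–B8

No — vertex 0 appears in no bag.

A tree decomposition must satisfy three properties: every vertex lies in some bag; for every edge, both endpoints lie together in some bag; and for every vertex, the bags containing it form a connected subtree. Here vertex 0 appears in no bag, so the decomposition is invalid.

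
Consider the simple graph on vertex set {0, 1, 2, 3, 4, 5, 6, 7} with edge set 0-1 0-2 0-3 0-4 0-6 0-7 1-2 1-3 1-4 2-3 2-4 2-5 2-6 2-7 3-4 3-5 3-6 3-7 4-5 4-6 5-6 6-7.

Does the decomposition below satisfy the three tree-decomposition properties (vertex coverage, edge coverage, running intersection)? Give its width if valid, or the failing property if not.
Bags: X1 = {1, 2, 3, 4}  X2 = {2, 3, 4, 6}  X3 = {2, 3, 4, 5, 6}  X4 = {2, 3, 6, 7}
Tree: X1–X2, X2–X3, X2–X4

A tree decomposition must satisfy three properties: every vertex lies in some bag; for every edge, both endpoints lie together in some bag; and for every vertex, the bags containing it form a connected subtree. Here vertex 0 appears in no bag, so the decomposition is invalid.

No — vertex 0 appears in no bag.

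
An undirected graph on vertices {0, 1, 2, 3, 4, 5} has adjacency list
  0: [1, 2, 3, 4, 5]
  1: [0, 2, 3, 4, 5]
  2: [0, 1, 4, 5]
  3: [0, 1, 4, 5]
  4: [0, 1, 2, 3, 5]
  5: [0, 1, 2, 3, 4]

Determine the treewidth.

4

A width-4 tree decomposition is:
Bags: B1 = {0, 1, 2, 4, 5}  B2 = {0, 1, 3, 4, 5}
Tree: B1–B2
Every bag has size at most 5, so the width is 5 − 1 = 4 and tw(G) ≤ 4. For the lower bound, the 5 vertices {0, 1, 2, 4, 5} are pairwise adjacent, and any tree decomposition puts a clique entirely inside one bag — forcing width ≥ 4. The upper and lower bounds meet at 4, so that is the treewidth.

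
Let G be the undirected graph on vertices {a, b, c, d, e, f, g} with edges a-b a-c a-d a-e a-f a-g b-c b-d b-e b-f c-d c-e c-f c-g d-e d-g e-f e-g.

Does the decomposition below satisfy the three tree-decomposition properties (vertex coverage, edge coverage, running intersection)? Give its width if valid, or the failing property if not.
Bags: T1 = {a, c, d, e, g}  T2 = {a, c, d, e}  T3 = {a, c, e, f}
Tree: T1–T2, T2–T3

A tree decomposition must satisfy three properties: every vertex lies in some bag; for every edge, both endpoints lie together in some bag; and for every vertex, the bags containing it form a connected subtree. Here vertex b appears in no bag, so the decomposition is invalid.

No — vertex b appears in no bag.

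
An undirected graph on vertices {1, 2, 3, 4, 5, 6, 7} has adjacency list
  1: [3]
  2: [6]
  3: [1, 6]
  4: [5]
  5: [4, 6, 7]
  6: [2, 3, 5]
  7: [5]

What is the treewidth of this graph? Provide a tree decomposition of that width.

Treewidth 1.
One such decomposition:
Bags: B1 = {5, 6}  B2 = {2, 6}  B3 = {3, 6}  B4 = {4, 5}  B5 = {1, 3}  B6 = {5, 7}
Tree: B1–B2, B2–B3, B1–B4, B3–B5, B4–B6

Every bag has size at most 2, so the width is 2 − 1 = 1 and tw(G) ≤ 1. Any graph with an edge has treewidth ≥ 1, and G has the edge 6–5. Hence tw(G) = 1 exactly.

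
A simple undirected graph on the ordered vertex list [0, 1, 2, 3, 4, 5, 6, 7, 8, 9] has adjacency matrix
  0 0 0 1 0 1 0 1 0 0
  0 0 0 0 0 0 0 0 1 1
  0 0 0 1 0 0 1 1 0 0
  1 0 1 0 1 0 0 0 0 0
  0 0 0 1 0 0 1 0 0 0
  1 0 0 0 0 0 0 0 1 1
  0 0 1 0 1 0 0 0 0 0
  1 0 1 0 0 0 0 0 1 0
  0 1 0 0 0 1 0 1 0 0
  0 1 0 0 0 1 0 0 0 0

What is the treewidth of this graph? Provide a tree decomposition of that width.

Treewidth 2.
One such decomposition:
Bags: B1 = {1, 5, 9}  B2 = {1, 5, 8}  B3 = {0, 5, 8}  B4 = {0, 7, 8}  B5 = {0, 3, 7}  B6 = {2, 3, 7}  B7 = {2, 3, 4}  B8 = {2, 4, 6}
Tree: B1–B2, B2–B3, B3–B4, B4–B5, B5–B6, B6–B7, B7–B8

Each bag holds 3 vertices, so the decomposition has width 2, which upper-bounds the treewidth. The edges 9–1–8–5–9 form a cycle, so G is not a tree and its treewidth is at least 2. Combining the bounds, tw(G) = 2.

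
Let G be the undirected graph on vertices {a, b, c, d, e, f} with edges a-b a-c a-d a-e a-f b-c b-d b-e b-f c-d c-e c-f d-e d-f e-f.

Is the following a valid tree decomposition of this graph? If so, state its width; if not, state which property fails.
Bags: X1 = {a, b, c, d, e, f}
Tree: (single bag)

Yes; width 5.

Every vertex of G appears in some bag (union = {a, b, c, d, e, f}); every edge is covered by a bag; and for each vertex v the set of bags containing v is connected in the bag tree. The decomposition is therefore valid. The largest bag has 6 vertices, so the width is 5.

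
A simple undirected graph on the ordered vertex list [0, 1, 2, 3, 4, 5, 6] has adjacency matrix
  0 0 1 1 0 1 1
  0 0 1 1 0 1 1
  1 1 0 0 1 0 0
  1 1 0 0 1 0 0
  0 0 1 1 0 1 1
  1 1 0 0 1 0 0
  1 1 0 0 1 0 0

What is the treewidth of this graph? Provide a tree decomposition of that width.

Treewidth 3.
Bags: B1 = {0, 1, 4, 6}  B2 = {0, 1, 2, 4}  B3 = {0, 1, 3, 4}  B4 = {0, 1, 4, 5}
Tree: B1–B2, B2–B3, B3–B4

Every bag has size at most 4, so the width is 4 − 1 = 3 and tw(G) ≤ 3. For the lower bound: the 4 vertex sets {0,6}, {1,2}, {4}, {3} are disjoint, each induces a connected subgraph, and every pair is joined by at least one edge of G. Contracting each set to a single vertex therefore yields K_{4} as a minor, and since treewidth is minor-monotone, tw(G) ≥ tw(K_{4}) = 3. Combining the bounds, tw(G) = 3.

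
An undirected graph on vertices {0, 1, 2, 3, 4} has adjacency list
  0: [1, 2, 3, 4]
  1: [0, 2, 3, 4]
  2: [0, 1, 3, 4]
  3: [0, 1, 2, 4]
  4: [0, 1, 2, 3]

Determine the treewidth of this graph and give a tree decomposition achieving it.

A single bag containing all 5 vertices is trivially a valid decomposition of width 4. For the lower bound, the 5 vertices {0, 1, 2, 3, 4} are pairwise adjacent, and any tree decomposition puts a clique entirely inside one bag — forcing width ≥ 4. The upper and lower bounds meet at 4, so that is the treewidth.

Treewidth 4.
Bags: B1 = {0, 1, 2, 3, 4}
Tree: (single bag)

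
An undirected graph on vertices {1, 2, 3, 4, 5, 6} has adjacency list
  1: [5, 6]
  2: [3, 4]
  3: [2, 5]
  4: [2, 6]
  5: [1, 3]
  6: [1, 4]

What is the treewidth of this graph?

2

A width-2 tree decomposition is:
Bags: B1 = {2, 3, 5}  B2 = {2, 4, 5}  B3 = {4, 5, 6}  B4 = {1, 5, 6}
Tree: B1–B2, B2–B3, B3–B4
The largest bag has 3 vertices, giving width 2; this decomposition certifies tw(G) ≤ 2. Since 5–3–2–4–6–1–5 is a cycle in G, G is not acyclic. Forests are exactly the graphs of treewidth ≤ 1, so tw(G) ≥ 2. Combining the bounds, tw(G) = 2.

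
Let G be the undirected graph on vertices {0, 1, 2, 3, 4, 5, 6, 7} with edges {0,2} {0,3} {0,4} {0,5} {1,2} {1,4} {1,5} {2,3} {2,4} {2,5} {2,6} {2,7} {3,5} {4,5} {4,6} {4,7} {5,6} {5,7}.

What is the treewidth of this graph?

3

A width-3 tree decomposition is:
Bags: B1 = {1, 2, 4, 5}  B2 = {2, 4, 5, 7}  B3 = {2, 4, 5, 6}  B4 = {0, 2, 4, 5}  B5 = {0, 2, 3, 5}
Tree: B1–B2, B1–B3, B1–B4, B4–B5
The largest bag has 4 vertices, giving width 3; this decomposition certifies tw(G) ≤ 3. Conversely, {0, 2, 3, 5} is a clique of size 4, and the vertices of any clique must share a bag in every tree decomposition; so some bag has ≥ 4 vertices and tw(G) ≥ 3. Hence tw(G) = 3 exactly.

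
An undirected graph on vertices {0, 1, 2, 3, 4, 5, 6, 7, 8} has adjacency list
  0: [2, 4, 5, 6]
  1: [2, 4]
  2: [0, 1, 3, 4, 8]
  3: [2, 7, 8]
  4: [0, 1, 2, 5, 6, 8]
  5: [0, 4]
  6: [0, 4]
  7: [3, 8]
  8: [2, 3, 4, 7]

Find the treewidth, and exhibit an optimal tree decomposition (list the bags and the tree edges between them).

Every bag has size at most 3, so the width is 3 − 1 = 2 and tw(G) ≤ 2. For the lower bound, the 3 vertices {2, 3, 8} are pairwise adjacent, and any tree decomposition puts a clique entirely inside one bag — forcing width ≥ 2. Combining the bounds, tw(G) = 2.

Treewidth 2.
Bags: B1 = {0, 2, 4}  B2 = {2, 4, 8}  B3 = {2, 3, 8}  B4 = {0, 4, 5}  B5 = {3, 7, 8}  B6 = {1, 2, 4}  B7 = {0, 4, 6}
Tree: B1–B2, B2–B3, B1–B4, B3–B5, B1–B6, B4–B7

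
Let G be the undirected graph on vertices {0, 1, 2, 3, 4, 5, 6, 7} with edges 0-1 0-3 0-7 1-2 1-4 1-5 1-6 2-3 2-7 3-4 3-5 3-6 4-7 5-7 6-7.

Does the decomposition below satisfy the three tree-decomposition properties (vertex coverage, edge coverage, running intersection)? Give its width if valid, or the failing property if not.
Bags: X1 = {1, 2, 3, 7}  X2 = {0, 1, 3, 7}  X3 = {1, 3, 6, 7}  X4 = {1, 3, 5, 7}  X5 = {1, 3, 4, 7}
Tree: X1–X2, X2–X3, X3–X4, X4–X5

Yes; width 3.

Every vertex of G appears in some bag (union = {0, 1, 2, 3, 4, 5, 6, 7}); every edge is covered by a bag; and for each vertex v the set of bags containing v is connected in the bag tree. The decomposition is therefore valid. The largest bag has 4 vertices, so the width is 3.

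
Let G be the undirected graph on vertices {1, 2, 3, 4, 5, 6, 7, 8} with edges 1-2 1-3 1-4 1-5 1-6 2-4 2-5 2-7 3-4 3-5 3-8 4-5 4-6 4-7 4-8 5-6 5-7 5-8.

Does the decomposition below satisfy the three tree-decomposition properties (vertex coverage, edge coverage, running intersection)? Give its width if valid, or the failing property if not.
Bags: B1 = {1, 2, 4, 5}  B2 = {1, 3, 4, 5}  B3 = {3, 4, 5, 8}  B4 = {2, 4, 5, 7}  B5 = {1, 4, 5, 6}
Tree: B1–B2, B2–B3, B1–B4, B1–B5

Every vertex of G appears in some bag (union = {1, 2, 3, 4, 5, 6, 7, 8}); every edge is covered by a bag; and for each vertex v the set of bags containing v is connected in the bag tree. The decomposition is therefore valid. The largest bag has 4 vertices, so the width is 3.

Yes; width 3.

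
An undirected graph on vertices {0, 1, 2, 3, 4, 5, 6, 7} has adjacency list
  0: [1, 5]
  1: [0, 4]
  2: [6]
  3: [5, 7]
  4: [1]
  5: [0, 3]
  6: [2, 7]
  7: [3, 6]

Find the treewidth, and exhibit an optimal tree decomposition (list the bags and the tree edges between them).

Treewidth 1.
One such decomposition:
Bags: B1 = {2, 6}  B2 = {6, 7}  B3 = {3, 7}  B4 = {3, 5}  B5 = {0, 5}  B6 = {0, 1}  B7 = {1, 4}
Tree: B1–B2, B2–B3, B3–B4, B4–B5, B5–B6, B6–B7

The largest bag has 2 vertices, giving width 1; this decomposition certifies tw(G) ≤ 1. G has an edge, so its treewidth is at least 1. The upper and lower bounds meet at 1, so that is the treewidth.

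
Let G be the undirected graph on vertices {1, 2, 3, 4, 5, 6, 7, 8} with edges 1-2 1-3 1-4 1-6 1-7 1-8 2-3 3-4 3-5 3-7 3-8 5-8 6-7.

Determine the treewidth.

A width-2 tree decomposition is:
Bags: B1 = {1, 3, 7}  B2 = {1, 3, 4}  B3 = {1, 2, 3}  B4 = {1, 3, 8}  B5 = {1, 6, 7}  B6 = {3, 5, 8}
Tree: B1–B2, B2–B3, B3–B4, B1–B5, B4–B6
The largest bag has 3 vertices, giving width 2; this decomposition certifies tw(G) ≤ 2. Conversely, {1, 3, 8} is a clique of size 3, and the vertices of any clique must share a bag in every tree decomposition; so some bag has ≥ 3 vertices and tw(G) ≥ 2. Hence tw(G) = 2 exactly.

2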